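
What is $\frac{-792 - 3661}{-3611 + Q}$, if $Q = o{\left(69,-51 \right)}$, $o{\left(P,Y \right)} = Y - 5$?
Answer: $\frac{4453}{3667} \approx 1.2143$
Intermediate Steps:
$o{\left(P,Y \right)} = -5 + Y$
$Q = -56$ ($Q = -5 - 51 = -56$)
$\frac{-792 - 3661}{-3611 + Q} = \frac{-792 - 3661}{-3611 - 56} = - \frac{4453}{-3667} = \left(-4453\right) \left(- \frac{1}{3667}\right) = \frac{4453}{3667}$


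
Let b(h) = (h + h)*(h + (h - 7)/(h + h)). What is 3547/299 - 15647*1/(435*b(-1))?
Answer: 13936123/780390 ≈ 17.858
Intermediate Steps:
b(h) = 2*h*(h + (-7 + h)/(2*h)) (b(h) = (2*h)*(h + (-7 + h)/((2*h))) = (2*h)*(h + (-7 + h)*(1/(2*h))) = (2*h)*(h + (-7 + h)/(2*h)) = 2*h*(h + (-7 + h)/(2*h)))
3547/299 - 15647*1/(435*b(-1)) = 3547/299 - 15647*1/(435*(-7 - 1 + 2*(-1)²)) = 3547*(1/299) - 15647*1/(435*(-7 - 1 + 2*1)) = 3547/299 - 15647*1/(435*(-7 - 1 + 2)) = 3547/299 - 15647/((-6*435)) = 3547/299 - 15647/(-2610) = 3547/299 - 15647*(-1/2610) = 3547/299 + 15647/2610 = 13936123/780390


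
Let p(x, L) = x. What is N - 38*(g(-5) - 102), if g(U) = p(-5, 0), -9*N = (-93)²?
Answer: 3105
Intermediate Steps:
N = -961 (N = -⅑*(-93)² = -⅑*8649 = -961)
g(U) = -5
N - 38*(g(-5) - 102) = -961 - 38*(-5 - 102) = -961 - 38*(-107) = -961 + 4066 = 3105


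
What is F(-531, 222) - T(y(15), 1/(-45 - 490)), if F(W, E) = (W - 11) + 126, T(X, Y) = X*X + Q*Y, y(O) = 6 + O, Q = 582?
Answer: -457913/535 ≈ -855.91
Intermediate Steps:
T(X, Y) = X² + 582*Y (T(X, Y) = X*X + 582*Y = X² + 582*Y)
F(W, E) = 115 + W (F(W, E) = (-11 + W) + 126 = 115 + W)
F(-531, 222) - T(y(15), 1/(-45 - 490)) = (115 - 531) - ((6 + 15)² + 582/(-45 - 490)) = -416 - (21² + 582/(-535)) = -416 - (441 + 582*(-1/535)) = -416 - (441 - 582/535) = -416 - 1*235353/535 = -416 - 235353/535 = -457913/535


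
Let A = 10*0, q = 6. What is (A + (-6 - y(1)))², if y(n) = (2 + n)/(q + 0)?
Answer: 169/4 ≈ 42.250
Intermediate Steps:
y(n) = ⅓ + n/6 (y(n) = (2 + n)/(6 + 0) = (2 + n)/6 = (2 + n)*(⅙) = ⅓ + n/6)
A = 0
(A + (-6 - y(1)))² = (0 + (-6 - (⅓ + (⅙)*1)))² = (0 + (-6 - (⅓ + ⅙)))² = (0 + (-6 - 1*½))² = (0 + (-6 - ½))² = (0 - 13/2)² = (-13/2)² = 169/4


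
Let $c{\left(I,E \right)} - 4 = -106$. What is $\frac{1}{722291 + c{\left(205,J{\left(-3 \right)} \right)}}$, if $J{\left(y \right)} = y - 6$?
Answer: $\frac{1}{722189} \approx 1.3847 \cdot 10^{-6}$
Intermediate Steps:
$J{\left(y \right)} = -6 + y$ ($J{\left(y \right)} = y - 6 = -6 + y$)
$c{\left(I,E \right)} = -102$ ($c{\left(I,E \right)} = 4 - 106 = -102$)
$\frac{1}{722291 + c{\left(205,J{\left(-3 \right)} \right)}} = \frac{1}{722291 - 102} = \frac{1}{722189}$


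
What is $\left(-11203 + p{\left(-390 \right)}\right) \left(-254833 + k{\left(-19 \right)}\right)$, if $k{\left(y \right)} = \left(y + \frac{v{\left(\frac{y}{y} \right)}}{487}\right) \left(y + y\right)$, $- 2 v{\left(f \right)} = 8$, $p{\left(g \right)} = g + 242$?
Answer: $\frac{1404707873655}{487} \approx 2.8844 \cdot 10^{9}$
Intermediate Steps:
$p{\left(g \right)} = 242 + g$
$v{\left(f \right)} = -4$ ($v{\left(f \right)} = \left(- \frac{1}{2}\right) 8 = -4$)
$k{\left(y \right)} = 2 y \left(- \frac{4}{487} + y\right)$ ($k{\left(y \right)} = \left(y - \frac{4}{487}\right) \left(y + y\right) = \left(y - \frac{4}{487}\right) 2 y = \left(- \frac{4}{487} + y\right) 2 y = 2 y \left(- \frac{4}{487} + y\right)$)
$\left(-11203 + p{\left(-390 \right)}\right) \left(-254833 + k{\left(-19 \right)}\right) = \left(-11203 + \left(242 - 390\right)\right) \left(-254833 + \frac{2}{487} \left(-19\right) \left(-4 + 487 \left(-19\right)\right)\right) = \left(-11203 - 148\right) \left(-254833 + \frac{2}{487} \left(-19\right) \left(-4 - 9253\right)\right) = - 11351 \left(-254833 + \frac{2}{487} \left(-19\right) \left(-9257\right)\right) = - 11351 \left(-254833 + \frac{351766}{487}\right) = \left(-11351\right) \left(- \frac{123751905}{487}\right) = \frac{1404707873655}{487}$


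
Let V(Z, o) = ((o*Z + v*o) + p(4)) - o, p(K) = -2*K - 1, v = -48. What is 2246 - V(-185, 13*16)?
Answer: 50927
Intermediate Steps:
p(K) = -1 - 2*K
V(Z, o) = -9 - 49*o + Z*o (V(Z, o) = ((o*Z - 48*o) + (-1 - 2*4)) - o = ((Z*o - 48*o) + (-1 - 8)) - o = ((-48*o + Z*o) - 9) - o = (-9 - 48*o + Z*o) - o = -9 - 49*o + Z*o)
2246 - V(-185, 13*16) = 2246 - (-9 - 637*16 - 2405*16) = 2246 - (-9 - 49*208 - 185*208) = 2246 - (-9 - 10192 - 38480) = 2246 - 1*(-48681) = 2246 + 48681 = 50927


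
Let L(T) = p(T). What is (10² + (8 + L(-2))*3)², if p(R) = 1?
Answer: 16129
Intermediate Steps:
L(T) = 1
(10² + (8 + L(-2))*3)² = (10² + (8 + 1)*3)² = (100 + 9*3)² = (100 + 27)² = 127² = 16129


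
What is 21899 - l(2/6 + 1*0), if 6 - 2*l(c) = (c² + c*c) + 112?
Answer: 197569/9 ≈ 21952.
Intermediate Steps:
l(c) = -53 - c² (l(c) = 3 - ((c² + c*c) + 112)/2 = 3 - ((c² + c²) + 112)/2 = 3 - (2*c² + 112)/2 = 3 - (112 + 2*c²)/2 = 3 + (-56 - c²) = -53 - c²)
21899 - l(2/6 + 1*0) = 21899 - (-53 - (2/6 + 1*0)²) = 21899 - (-53 - (2*(⅙) + 0)²) = 21899 - (-53 - (⅓ + 0)²) = 21899 - (-53 - (⅓)²) = 21899 - (-53 - 1*⅑) = 21899 - (-53 - ⅑) = 21899 - 1*(-478/9) = 21899 + 478/9 = 197569/9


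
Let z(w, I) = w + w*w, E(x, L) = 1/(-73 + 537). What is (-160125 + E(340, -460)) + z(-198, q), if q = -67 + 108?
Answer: -56199215/464 ≈ -1.2112e+5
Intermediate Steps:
q = 41
E(x, L) = 1/464
z(w, I) = w + w**2
(-160125 + E(340, -460)) + z(-198, q) = (-160125 + 1/464) - 198*(1 - 198) = -74297999/464 - 198*(-197) = -74297999/464 + 39006 = -56199215/464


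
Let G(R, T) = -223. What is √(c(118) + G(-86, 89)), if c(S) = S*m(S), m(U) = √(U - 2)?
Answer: √(-223 + 236*√29) ≈ 32.371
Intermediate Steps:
m(U) = √(-2 + U)
c(S) = S*√(-2 + S)
√(c(118) + G(-86, 89)) = √(118*√(-2 + 118) - 223) = √(118*√116 - 223) = √(118*(2*√29) - 223) = √(236*√29 - 223) = √(-223 + 236*√29)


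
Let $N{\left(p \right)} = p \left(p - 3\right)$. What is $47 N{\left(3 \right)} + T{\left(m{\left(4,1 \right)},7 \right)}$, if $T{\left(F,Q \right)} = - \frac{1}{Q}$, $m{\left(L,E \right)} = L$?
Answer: $- \frac{1}{7} \approx -0.14286$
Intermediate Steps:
$N{\left(p \right)} = p \left(-3 + p\right)$
$47 N{\left(3 \right)} + T{\left(m{\left(4,1 \right)},7 \right)} = 47 \cdot 3 \left(-3 + 3\right) - \frac{1}{7} = 47 \cdot 3 \cdot 0 - \frac{1}{7} = 47 \cdot 0 - \frac{1}{7} = 0 - \frac{1}{7} = - \frac{1}{7}$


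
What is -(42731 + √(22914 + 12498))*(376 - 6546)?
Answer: 263650270 + 12340*√8853 ≈ 2.6481e+8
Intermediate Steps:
-(42731 + √(22914 + 12498))*(376 - 6546) = -(42731 + √35412)*(-6170) = -(42731 + 2*√8853)*(-6170) = -(-263650270 - 12340*√8853) = 263650270 + 12340*√8853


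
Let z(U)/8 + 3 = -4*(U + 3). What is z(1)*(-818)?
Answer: 124336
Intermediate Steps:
z(U) = -120 - 32*U (z(U) = -24 + 8*(-4*(U + 3)) = -24 + 8*(-4*(3 + U)) = -24 + 8*(-12 - 4*U) = -24 + (-96 - 32*U) = -120 - 32*U)
z(1)*(-818) = (-120 - 32*1)*(-818) = (-120 - 32)*(-818) = -152*(-818) = 124336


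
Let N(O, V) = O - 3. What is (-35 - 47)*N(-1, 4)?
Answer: 328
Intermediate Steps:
N(O, V) = -3 + O
(-35 - 47)*N(-1, 4) = (-35 - 47)*(-3 - 1) = -82*(-4) = 328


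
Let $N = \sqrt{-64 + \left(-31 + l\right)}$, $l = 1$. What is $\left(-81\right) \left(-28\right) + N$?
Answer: $2268 + i \sqrt{94} \approx 2268.0 + 9.6954 i$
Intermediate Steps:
$N = i \sqrt{94}$ ($N = \sqrt{-64 + \left(-31 + 1\right)} = \sqrt{-64 - 30} = \sqrt{-94} = i \sqrt{94} \approx 9.6954 i$)
$\left(-81\right) \left(-28\right) + N = \left(-81\right) \left(-28\right) + i \sqrt{94} = 2268 + i \sqrt{94}$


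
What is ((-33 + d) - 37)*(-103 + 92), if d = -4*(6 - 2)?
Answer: 946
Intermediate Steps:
d = -16 (d = -4*4 = -16)
((-33 + d) - 37)*(-103 + 92) = ((-33 - 16) - 37)*(-103 + 92) = (-49 - 37)*(-11) = -86*(-11) = 946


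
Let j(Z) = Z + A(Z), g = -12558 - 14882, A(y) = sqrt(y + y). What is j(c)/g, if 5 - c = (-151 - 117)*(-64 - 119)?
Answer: 49039/27440 - I*sqrt(98078)/27440 ≈ 1.7871 - 0.011413*I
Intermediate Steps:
A(y) = sqrt(2)*sqrt(y) (A(y) = sqrt(2*y) = sqrt(2)*sqrt(y))
g = -27440
c = -49039 (c = 5 - (-151 - 117)*(-64 - 119) = 5 - (-268)*(-183) = 5 - 1*49044 = 5 - 49044 = -49039)
j(Z) = Z + sqrt(2)*sqrt(Z)
j(c)/g = (-49039 + sqrt(2)*sqrt(-49039))/(-27440) = (-49039 + sqrt(2)*(I*sqrt(49039)))*(-1/27440) = (-49039 + I*sqrt(98078))*(-1/27440) = 49039/27440 - I*sqrt(98078)/27440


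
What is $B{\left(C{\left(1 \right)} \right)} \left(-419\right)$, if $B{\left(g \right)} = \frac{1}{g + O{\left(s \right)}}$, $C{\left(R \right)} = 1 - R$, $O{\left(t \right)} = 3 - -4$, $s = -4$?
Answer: $- \frac{419}{7} \approx -59.857$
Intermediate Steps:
$O{\left(t \right)} = 7$ ($O{\left(t \right)} = 3 + 4 = 7$)
$B{\left(g \right)} = \frac{1}{7 + g}$ ($B{\left(g \right)} = \frac{1}{g + 7} = \frac{1}{7 + g}$)
$B{\left(C{\left(1 \right)} \right)} \left(-419\right) = \frac{1}{7 + \left(1 - 1\right)} \left(-419\right) = \frac{1}{7 + 0} \left(-419\right) = \frac{1}{7} \left(-419\right) = - \frac{419}{7}$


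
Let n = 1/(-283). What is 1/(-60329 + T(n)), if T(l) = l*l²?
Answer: -22665187/1367368066524 ≈ -1.6576e-5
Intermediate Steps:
n = -1/283 ≈ -0.0035336
T(l) = l³
1/(-60329 + T(n)) = 1/(-60329 + (-1/283)³) = 1/(-60329 - 1/22665187) = 1/(-1367368066524/22665187) = -22665187/1367368066524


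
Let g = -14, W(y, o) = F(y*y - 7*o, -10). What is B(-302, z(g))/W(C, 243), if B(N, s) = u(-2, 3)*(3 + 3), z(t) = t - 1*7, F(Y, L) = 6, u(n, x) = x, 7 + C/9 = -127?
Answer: 3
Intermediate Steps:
C = -1206 (C = -63 + 9*(-127) = -63 - 1143 = -1206)
W(y, o) = 6
z(t) = -7 + t (z(t) = t - 7 = -7 + t)
B(N, s) = 18 (B(N, s) = 3*(3 + 3) = 3*6 = 18)
B(-302, z(g))/W(C, 243) = 18/6 = 18*(1/6) = 3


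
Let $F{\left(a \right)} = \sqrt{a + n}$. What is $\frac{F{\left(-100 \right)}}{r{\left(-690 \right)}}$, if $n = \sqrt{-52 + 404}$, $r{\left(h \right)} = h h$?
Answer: $\frac{\sqrt{-25 + \sqrt{22}}}{238050} \approx 1.8931 \cdot 10^{-5} i$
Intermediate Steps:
$r{\left(h \right)} = h^{2}$
$n = 4 \sqrt{22}$ ($n = \sqrt{352} = 4 \sqrt{22} \approx 18.762$)
$F{\left(a \right)} = \sqrt{a + 4 \sqrt{22}}$
$\frac{F{\left(-100 \right)}}{r{\left(-690 \right)}} = \frac{\sqrt{-100 + 4 \sqrt{22}}}{\left(-690\right)^{2}} = \frac{\sqrt{-100 + 4 \sqrt{22}}}{476100}$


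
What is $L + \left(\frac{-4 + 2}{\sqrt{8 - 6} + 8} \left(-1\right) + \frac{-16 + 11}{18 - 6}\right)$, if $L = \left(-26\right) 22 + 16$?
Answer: $- \frac{206891}{372} - \frac{\sqrt{2}}{31} \approx -556.2$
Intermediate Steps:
$L = -556$ ($L = -572 + 16 = -556$)
$L + \left(\frac{-4 + 2}{\sqrt{8 - 6} + 8} \left(-1\right) + \frac{-16 + 11}{18 - 6}\right) = -556 + \left(\frac{-4 + 2}{\sqrt{8 - 6} + 8} \left(-1\right) + \frac{-16 + 11}{18 - 6}\right) = -556 - \left(\frac{5}{12} - - \frac{2}{\sqrt{2} + 8} \left(-1\right)\right) = -556 - \left(\frac{5}{12} - - \frac{2}{8 + \sqrt{2}} \left(-1\right)\right) = -556 - \left(\frac{5}{12} - \frac{2}{8 + \sqrt{2}}\right) = - \frac{6677}{12} + \frac{2}{8 + \sqrt{2}}$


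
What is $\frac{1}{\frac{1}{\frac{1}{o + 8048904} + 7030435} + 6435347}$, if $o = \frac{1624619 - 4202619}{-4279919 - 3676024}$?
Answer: $\frac{450205322753192411263}{2897227473163852560868127733} \approx 1.5539 \cdot 10^{-7}$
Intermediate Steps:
$o = \frac{2578000}{7955943}$ ($o = - \frac{2578000}{-7955943} = \left(-2578000\right) \left(- \frac{1}{7955943}\right) = \frac{2578000}{7955943} \approx 0.32403$)
$\frac{1}{\frac{1}{\frac{1}{o + 8048904} + 7030435} + 6435347} = \frac{1}{\frac{1}{\frac{1}{\frac{2578000}{7955943} + 8048904} + 7030435} + 6435347} = \frac{1}{\frac{1}{\frac{1}{\frac{64036624014472}{7955943}} + 7030435} + 6435347} = \frac{1}{\frac{1}{\frac{7955943}{64036624014472} + 7030435} + 6435347} = \frac{1}{\frac{1}{\frac{450205322753192411263}{64036624014472}} + 6435347} = \frac{1}{\frac{64036624014472}{450205322753192411263} + 6435347} = \frac{1}{\frac{2897227473163852560868127733}{450205322753192411263}} = \frac{450205322753192411263}{2897227473163852560868127733}$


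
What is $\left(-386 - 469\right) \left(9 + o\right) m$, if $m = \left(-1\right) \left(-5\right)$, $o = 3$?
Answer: $-51300$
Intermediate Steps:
$m = 5$
$\left(-386 - 469\right) \left(9 + o\right) m = \left(-386 - 469\right) \left(9 + 3\right) 5 = - 855 \cdot 12 \cdot 5 = \left(-855\right) 60 = -51300$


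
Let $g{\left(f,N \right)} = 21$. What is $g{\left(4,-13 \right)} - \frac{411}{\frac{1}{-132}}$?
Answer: $54273$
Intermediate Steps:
$g{\left(4,-13 \right)} - \frac{411}{\frac{1}{-132}} = 21 - \frac{411}{\frac{1}{-132}} = 21 - \frac{411}{- \frac{1}{132}} = 21 - 411 \left(-132\right) = 21 - -54252 = 21 + 54252 = 54273$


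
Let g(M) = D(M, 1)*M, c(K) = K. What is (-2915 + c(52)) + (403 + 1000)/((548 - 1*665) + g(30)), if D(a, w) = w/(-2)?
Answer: -379319/132 ≈ -2873.6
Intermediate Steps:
D(a, w) = -w/2 (D(a, w) = w*(-½) = -w/2)
g(M) = -M/2 (g(M) = (-½*1)*M = -M/2)
(-2915 + c(52)) + (403 + 1000)/((548 - 1*665) + g(30)) = (-2915 + 52) + (403 + 1000)/((548 - 1*665) - ½*30) = -2863 + 1403/((548 - 665) - 15) = -2863 + 1403/(-117 - 15) = -2863 + 1403/(-132) = -2863 + 1403*(-1/132) = -2863 - 1403/132 = -379319/132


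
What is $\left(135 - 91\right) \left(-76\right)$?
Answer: $-3344$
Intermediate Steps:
$\left(135 - 91\right) \left(-76\right) = 44 \left(-76\right) = -3344$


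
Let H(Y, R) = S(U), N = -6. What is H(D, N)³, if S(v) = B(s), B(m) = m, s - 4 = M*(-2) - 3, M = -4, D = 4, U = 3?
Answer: 729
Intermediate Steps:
s = 9 (s = 4 + (-4*(-2) - 3) = 4 + (8 - 3) = 4 + 5 = 9)
S(v) = 9
H(Y, R) = 9
H(D, N)³ = 9³ = 729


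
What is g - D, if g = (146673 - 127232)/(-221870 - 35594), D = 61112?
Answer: -15734159409/257464 ≈ -61112.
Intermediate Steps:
g = -19441/257464 (g = 19441/(-257464) = 19441*(-1/257464) = -19441/257464 ≈ -0.075510)
g - D = -19441/257464 - 1*61112 = -19441/257464 - 61112 = -15734159409/257464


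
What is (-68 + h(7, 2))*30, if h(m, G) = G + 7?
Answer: -1770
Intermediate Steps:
h(m, G) = 7 + G
(-68 + h(7, 2))*30 = (-68 + (7 + 2))*30 = (-68 + 9)*30 = -59*30 = -1770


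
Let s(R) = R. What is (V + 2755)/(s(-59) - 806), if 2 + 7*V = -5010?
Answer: -2039/865 ≈ -2.3572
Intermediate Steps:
V = -716 (V = -2/7 + (⅐)*(-5010) = -2/7 - 5010/7 = -716)
(V + 2755)/(s(-59) - 806) = (-716 + 2755)/(-59 - 806) = 2039/(-865) = 2039*(-1/865) = -2039/865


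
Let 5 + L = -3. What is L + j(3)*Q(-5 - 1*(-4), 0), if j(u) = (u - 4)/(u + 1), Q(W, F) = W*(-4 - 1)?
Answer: -37/4 ≈ -9.2500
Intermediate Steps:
L = -8 (L = -5 - 3 = -8)
Q(W, F) = -5*W (Q(W, F) = W*(-5) = -5*W)
j(u) = (-4 + u)/(1 + u)
L + j(3)*Q(-5 - 1*(-4), 0) = -8 + ((-4 + 3)/(1 + 3))*(-5*(-5 - 1*(-4))) = -8 + (-1/4)*(-5*(-5 + 4)) = -8 + ((¼)*(-1))*(-5*(-1)) = -8 - ¼*5 = -8 - 5/4 = -37/4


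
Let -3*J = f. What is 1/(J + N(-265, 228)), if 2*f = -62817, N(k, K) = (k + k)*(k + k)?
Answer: 2/582739 ≈ 3.4321e-6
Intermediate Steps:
N(k, K) = 4*k**2 (N(k, K) = (2*k)*(2*k) = 4*k**2)
f = -62817/2 (f = (1/2)*(-62817) = -62817/2 ≈ -31409.)
J = 20939/2 (J = -1/3*(-62817/2) = 20939/2 ≈ 10470.)
1/(J + N(-265, 228)) = 1/(20939/2 + 4*(-265)**2) = 1/(20939/2 + 4*70225) = 1/(20939/2 + 280900) = 1/(582739/2) = 2/582739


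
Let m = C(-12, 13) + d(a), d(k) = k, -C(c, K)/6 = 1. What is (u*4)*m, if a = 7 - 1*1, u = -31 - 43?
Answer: 0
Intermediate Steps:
C(c, K) = -6 (C(c, K) = -6*1 = -6)
u = -74
a = 6 (a = 7 - 1 = 6)
m = 0 (m = -6 + 6 = 0)
(u*4)*m = -74*4*0 = -296*0 = 0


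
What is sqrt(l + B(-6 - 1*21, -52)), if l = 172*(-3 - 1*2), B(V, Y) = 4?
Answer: 2*I*sqrt(214) ≈ 29.257*I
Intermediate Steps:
l = -860 (l = 172*(-3 - 2) = 172*(-5) = -860)
sqrt(l + B(-6 - 1*21, -52)) = sqrt(-860 + 4) = sqrt(-856) = 2*I*sqrt(214)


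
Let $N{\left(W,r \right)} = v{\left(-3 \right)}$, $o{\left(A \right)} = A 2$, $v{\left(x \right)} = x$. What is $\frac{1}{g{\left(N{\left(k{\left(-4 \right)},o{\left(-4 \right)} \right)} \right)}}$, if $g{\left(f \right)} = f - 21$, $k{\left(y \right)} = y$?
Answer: $- \frac{1}{24} \approx -0.041667$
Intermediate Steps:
$o{\left(A \right)} = 2 A$
$N{\left(W,r \right)} = -3$
$g{\left(f \right)} = -21 + f$
$\frac{1}{g{\left(N{\left(k{\left(-4 \right)},o{\left(-4 \right)} \right)} \right)}} = \frac{1}{-21 - 3} = \frac{1}{-24} = - \frac{1}{24}$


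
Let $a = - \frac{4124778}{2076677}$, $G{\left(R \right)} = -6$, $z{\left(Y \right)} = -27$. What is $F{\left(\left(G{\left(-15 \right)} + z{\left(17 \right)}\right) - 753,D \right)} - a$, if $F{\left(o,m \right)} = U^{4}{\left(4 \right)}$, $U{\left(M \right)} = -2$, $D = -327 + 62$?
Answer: $\frac{37351610}{2076677} \approx 17.986$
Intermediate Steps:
$D = -265$
$F{\left(o,m \right)} = 16$ ($F{\left(o,m \right)} = \left(-2\right)^{4} = 16$)
$a = - \frac{4124778}{2076677}$ ($a = \left(-4124778\right) \frac{1}{2076677} = - \frac{4124778}{2076677} \approx -1.9862$)
$F{\left(\left(G{\left(-15 \right)} + z{\left(17 \right)}\right) - 753,D \right)} - a = 16 - - \frac{4124778}{2076677} = 16 + \frac{4124778}{2076677} = \frac{37351610}{2076677}$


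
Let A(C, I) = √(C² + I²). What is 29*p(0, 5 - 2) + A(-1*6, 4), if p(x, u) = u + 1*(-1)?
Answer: 58 + 2*√13 ≈ 65.211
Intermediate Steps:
p(x, u) = -1 + u (p(x, u) = u - 1 = -1 + u)
29*p(0, 5 - 2) + A(-1*6, 4) = 29*(-1 + (5 - 2)) + √((-1*6)² + 4²) = 29*(-1 + 3) + √((-6)² + 16) = 29*2 + √(36 + 16) = 58 + √52 = 58 + 2*√13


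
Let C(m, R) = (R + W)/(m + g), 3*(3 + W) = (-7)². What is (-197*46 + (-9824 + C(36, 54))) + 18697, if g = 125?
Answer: -91085/483 ≈ -188.58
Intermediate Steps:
W = 40/3 (W = -3 + (⅓)*(-7)² = -3 + (⅓)*49 = -3 + 49/3 = 40/3 ≈ 13.333)
C(m, R) = (40/3 + R)/(125 + m) (C(m, R) = (R + 40/3)/(m + 125) = (40/3 + R)/(125 + m))
(-197*46 + (-9824 + C(36, 54))) + 18697 = (-197*46 + (-9824 + (40/3 + 54)/(125 + 36))) + 18697 = (-9062 + (-9824 + (202/3)/161)) + 18697 = (-9062 + (-9824 + (1/161)*(202/3))) + 18697 = (-9062 + (-9824 + 202/483)) + 18697 = (-9062 - 4744790/483) + 18697 = -9121736/483 + 18697 = -91085/483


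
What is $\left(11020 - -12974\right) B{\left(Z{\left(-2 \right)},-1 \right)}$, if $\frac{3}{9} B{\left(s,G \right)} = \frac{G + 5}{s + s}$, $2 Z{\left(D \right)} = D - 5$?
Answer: $- \frac{287928}{7} \approx -41133.0$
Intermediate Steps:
$Z{\left(D \right)} = - \frac{5}{2} + \frac{D}{2}$ ($Z{\left(D \right)} = \frac{D - 5}{2} = \frac{-5 + D}{2} = - \frac{5}{2} + \frac{D}{2}$)
$B{\left(s,G \right)} = \frac{3 \left(5 + G\right)}{2 s}$ ($B{\left(s,G \right)} = 3 \frac{G + 5}{s + s} = 3 \frac{5 + G}{2 s} = \frac{3 \left(5 + G\right)}{2 s}$)
$\left(11020 - -12974\right) B{\left(Z{\left(-2 \right)},-1 \right)} = \left(11020 - -12974\right) \frac{3 \left(5 - 1\right)}{2 \left(- \frac{5}{2} + \frac{1}{2} \left(-2\right)\right)} = \left(11020 + 12974\right) \frac{3}{2} \frac{1}{- \frac{5}{2} - 1} \cdot 4 = 23994 \cdot \frac{3}{2} \frac{1}{- \frac{7}{2}} \cdot 4 = 23994 \cdot \frac{3}{2} \left(- \frac{2}{7}\right) 4 = 23994 \left(- \frac{12}{7}\right) = - \frac{287928}{7}$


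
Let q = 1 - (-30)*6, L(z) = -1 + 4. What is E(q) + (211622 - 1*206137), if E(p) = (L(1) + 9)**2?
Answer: 5629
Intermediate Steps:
L(z) = 3
q = 181 (q = 1 - 6*(-30) = 1 + 180 = 181)
E(p) = 144 (E(p) = (3 + 9)**2 = 12**2 = 144)
E(q) + (211622 - 1*206137) = 144 + (211622 - 1*206137) = 144 + (211622 - 206137) = 144 + 5485 = 5629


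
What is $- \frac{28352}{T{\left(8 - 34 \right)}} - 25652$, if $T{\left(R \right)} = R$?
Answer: $- \frac{319300}{13} \approx -24562.0$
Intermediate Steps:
$- \frac{28352}{T{\left(8 - 34 \right)}} - 25652 = - \frac{28352}{8 - 34} - 25652 = - \frac{28352}{-26} - 25652 = \left(-28352\right) \left(- \frac{1}{26}\right) - 25652 = \frac{14176}{13} - 25652 = - \frac{319300}{13}$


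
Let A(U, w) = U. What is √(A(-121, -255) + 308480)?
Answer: √308359 ≈ 555.30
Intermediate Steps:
√(A(-121, -255) + 308480) = √(-121 + 308480) = √308359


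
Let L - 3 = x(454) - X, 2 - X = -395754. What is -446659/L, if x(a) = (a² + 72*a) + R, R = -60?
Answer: 446659/157009 ≈ 2.8448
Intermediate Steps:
x(a) = -60 + a² + 72*a (x(a) = (a² + 72*a) - 60 = -60 + a² + 72*a)
X = 395756 (X = 2 - 1*(-395754) = 2 + 395754 = 395756)
L = -157009 (L = 3 + ((-60 + 454² + 72*454) - 1*395756) = 3 + ((-60 + 206116 + 32688) - 395756) = 3 + (238744 - 395756) = 3 - 157012 = -157009)
-446659/L = -446659/(-157009) = -446659*(-1/157009) = 446659/157009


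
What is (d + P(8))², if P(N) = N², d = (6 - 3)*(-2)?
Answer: 3364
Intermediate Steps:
d = -6 (d = 3*(-2) = -6)
(d + P(8))² = (-6 + 8²)² = (-6 + 64)² = 58² = 3364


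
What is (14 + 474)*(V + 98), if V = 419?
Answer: 252296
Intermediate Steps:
(14 + 474)*(V + 98) = (14 + 474)*(419 + 98) = 488*517 = 252296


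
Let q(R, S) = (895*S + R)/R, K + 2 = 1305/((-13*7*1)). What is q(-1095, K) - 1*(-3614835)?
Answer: 72040332817/19929 ≈ 3.6148e+6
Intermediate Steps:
K = -1487/91 (K = -2 + 1305/((-13*7*1)) = -2 + 1305/((-91*1)) = -2 + 1305/(-91) = -2 + 1305*(-1/91) = -2 - 1305/91 = -1487/91 ≈ -16.341)
q(R, S) = (R + 895*S)/R
q(-1095, K) - 1*(-3614835) = (-1095 + 895*(-1487/91))/(-1095) - 1*(-3614835) = -(-1095 - 1330865/91)/1095 + 3614835 = -1/1095*(-1430510/91) + 3614835 = 286102/19929 + 3614835 = 72040332817/19929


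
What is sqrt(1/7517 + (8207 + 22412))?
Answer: 4*sqrt(108133465713)/7517 ≈ 174.98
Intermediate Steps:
sqrt(1/7517 + (8207 + 22412)) = sqrt(1/7517 + 30619) = sqrt(230163024/7517) = 4*sqrt(108133465713)/7517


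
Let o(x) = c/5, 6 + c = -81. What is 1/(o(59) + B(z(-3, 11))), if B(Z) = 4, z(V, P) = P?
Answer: -5/67 ≈ -0.074627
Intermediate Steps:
c = -87 (c = -6 - 81 = -87)
o(x) = -87/5
1/(o(59) + B(z(-3, 11))) = 1/(-87/5 + 4) = 1/(-67/5) = -5/67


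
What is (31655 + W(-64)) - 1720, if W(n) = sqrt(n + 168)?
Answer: 29935 + 2*sqrt(26) ≈ 29945.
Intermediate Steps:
W(n) = sqrt(168 + n)
(31655 + W(-64)) - 1720 = (31655 + sqrt(168 - 64)) - 1720 = (31655 + sqrt(104)) - 1720 = (31655 + 2*sqrt(26)) - 1720 = 29935 + 2*sqrt(26)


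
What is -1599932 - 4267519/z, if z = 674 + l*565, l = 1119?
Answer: -1012615629707/632909 ≈ -1.5999e+6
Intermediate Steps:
z = 632909 (z = 674 + 1119*565 = 674 + 632235 = 632909)
-1599932 - 4267519/z = -1599932 - 4267519/632909 = -1012615629707/632909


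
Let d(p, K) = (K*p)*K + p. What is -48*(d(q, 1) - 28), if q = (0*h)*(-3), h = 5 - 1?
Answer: 1344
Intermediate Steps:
h = 4
q = 0 (q = (0*4)*(-3) = 0*(-3) = 0)
d(p, K) = p + p*K² (d(p, K) = p*K² + p = p + p*K²)
-48*(d(q, 1) - 28) = -48*(0*(1 + 1²) - 28) = -48*(0*(1 + 1) - 28) = -48*(0*2 - 28) = -48*(0 - 28) = -48*(-28) = 1344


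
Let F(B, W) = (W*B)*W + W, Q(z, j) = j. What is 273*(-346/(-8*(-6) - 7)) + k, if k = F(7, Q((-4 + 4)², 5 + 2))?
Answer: -80108/41 ≈ -1953.9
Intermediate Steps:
F(B, W) = W + B*W² (F(B, W) = (B*W)*W + W = B*W² + W = W + B*W²)
k = 350 (k = (5 + 2)*(1 + 7*(5 + 2)) = 7*(1 + 7*7) = 7*(1 + 49) = 7*50 = 350)
273*(-346/(-8*(-6) - 7)) + k = 273*(-346/(-8*(-6) - 7)) + 350 = 273*(-346/(48 - 7)) + 350 = 273*(-346/41) + 350 = -94458/41 + 350 = -80108/41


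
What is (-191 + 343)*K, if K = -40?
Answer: -6080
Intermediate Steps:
(-191 + 343)*K = (-191 + 343)*(-40) = 152*(-40) = -6080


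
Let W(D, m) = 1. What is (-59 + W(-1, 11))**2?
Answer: 3364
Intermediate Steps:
(-59 + W(-1, 11))**2 = (-59 + 1)**2 = (-58)**2 = 3364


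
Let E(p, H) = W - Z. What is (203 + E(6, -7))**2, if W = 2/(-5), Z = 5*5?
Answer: 788544/25 ≈ 31542.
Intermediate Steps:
Z = 25
W = -2/5 (W = 2*(-1/5) = -2/5 ≈ -0.40000)
E(p, H) = -127/5 (E(p, H) = -2/5 - 1*25 = -2/5 - 25 = -127/5)
(203 + E(6, -7))**2 = (203 - 127/5)**2 = (888/5)**2 = 788544/25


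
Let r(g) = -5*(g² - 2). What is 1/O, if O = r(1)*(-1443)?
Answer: -1/7215 ≈ -0.00013860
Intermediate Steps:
r(g) = 10 - 5*g² (r(g) = -5*(-2 + g²) = 10 - 5*g²)
O = -7215 (O = (10 - 5*1²)*(-1443) = (10 - 5*1)*(-1443) = (10 - 5)*(-1443) = 5*(-1443) = -7215)
1/O = 1/(-7215) = -1/7215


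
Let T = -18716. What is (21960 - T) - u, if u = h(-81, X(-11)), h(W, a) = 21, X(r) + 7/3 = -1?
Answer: 40655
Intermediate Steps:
X(r) = -10/3 (X(r) = -7/3 - 1 = -10/3)
u = 21
(21960 - T) - u = (21960 - 1*(-18716)) - 1*21 = (21960 + 18716) - 21 = 40676 - 21 = 40655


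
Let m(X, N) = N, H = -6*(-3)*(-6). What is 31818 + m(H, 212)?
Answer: 32030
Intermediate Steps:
H = -108 (H = 18*(-6) = -108)
31818 + m(H, 212) = 31818 + 212 = 32030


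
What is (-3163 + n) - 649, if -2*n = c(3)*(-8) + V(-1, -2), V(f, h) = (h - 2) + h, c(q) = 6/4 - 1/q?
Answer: -11413/3 ≈ -3804.3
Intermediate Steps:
c(q) = 3/2 - 1/q (c(q) = 6*(1/4) - 1/q = 3/2 - 1/q)
V(f, h) = -2 + 2*h (V(f, h) = (-2 + h) + h = -2 + 2*h)
n = 23/3 (n = -((3/2 - 1/3)*(-8) + (-2 + 2*(-2)))/2 = -((3/2 - 1*1/3)*(-8) + (-2 - 4))/2 = -((3/2 - 1/3)*(-8) - 6)/2 = -((7/6)*(-8) - 6)/2 = -(-28/3 - 6)/2 = -1/2*(-46/3) = 23/3 ≈ 7.6667)
(-3163 + n) - 649 = (-3163 + 23/3) - 649 = -9466/3 - 649 = -11413/3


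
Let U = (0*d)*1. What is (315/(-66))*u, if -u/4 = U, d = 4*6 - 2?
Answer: 0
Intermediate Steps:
d = 22 (d = 24 - 2 = 22)
U = 0 (U = (0*22)*1 = 0*1 = 0)
u = 0 (u = -4*0 = 0)
(315/(-66))*u = (315/(-66))*0 = (315*(-1/66))*0 = -105/22*0 = 0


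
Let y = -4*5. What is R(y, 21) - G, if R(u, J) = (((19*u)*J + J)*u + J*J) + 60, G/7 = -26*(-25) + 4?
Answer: 155103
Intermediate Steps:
y = -20
G = 4578 (G = 7*(-26*(-25) + 4) = 7*(650 + 4) = 7*654 = 4578)
R(u, J) = 60 + J² + u*(J + 19*J*u) (R(u, J) = ((19*J*u + J)*u + J²) + 60 = ((J + 19*J*u)*u + J²) + 60 = (u*(J + 19*J*u) + J²) + 60 = (J² + u*(J + 19*J*u)) + 60 = 60 + J² + u*(J + 19*J*u))
R(y, 21) - G = (60 + 21² + 21*(-20) + 19*21*(-20)²) - 1*4578 = (60 + 441 - 420 + 19*21*400) - 4578 = (60 + 441 - 420 + 159600) - 4578 = 159681 - 4578 = 155103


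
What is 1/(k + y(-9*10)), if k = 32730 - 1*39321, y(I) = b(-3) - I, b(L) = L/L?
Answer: -1/6500 ≈ -0.00015385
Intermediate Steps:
b(L) = 1
y(I) = 1 - I
k = -6591 (k = 32730 - 39321 = -6591)
1/(k + y(-9*10)) = 1/(-6591 + (1 - (-9)*10)) = 1/(-6591 + (1 - 1*(-90))) = 1/(-6591 + (1 + 90)) = 1/(-6591 + 91) = 1/(-6500) = -1/6500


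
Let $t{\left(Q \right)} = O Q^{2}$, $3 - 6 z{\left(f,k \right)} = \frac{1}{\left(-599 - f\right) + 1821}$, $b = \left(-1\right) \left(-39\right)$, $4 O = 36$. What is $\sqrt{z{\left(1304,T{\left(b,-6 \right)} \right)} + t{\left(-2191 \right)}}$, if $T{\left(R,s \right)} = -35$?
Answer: $\frac{\sqrt{2614553204145}}{246} \approx 6573.0$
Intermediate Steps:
$O = 9$ ($O = \frac{1}{4} \cdot 36 = 9$)
$b = 39$
$z{\left(f,k \right)} = \frac{1}{2} - \frac{1}{6 \left(1222 - f\right)}$ ($z{\left(f,k \right)} = \frac{1}{2} - \frac{1}{6 \left(\left(-599 - f\right) + 1821\right)} = \frac{1}{2} - \frac{1}{6 \left(1222 - f\right)}$)
$t{\left(Q \right)} = 9 Q^{2}$
$\sqrt{z{\left(1304,T{\left(b,-6 \right)} \right)} + t{\left(-2191 \right)}} = \sqrt{\frac{-3665 + 3 \cdot 1304}{6 \left(-1222 + 1304\right)} + 9 \left(-2191\right)^{2}} = \sqrt{\frac{-3665 + 3912}{6 \cdot 82} + 9 \cdot 4800481} = \sqrt{\frac{1}{6} \cdot \frac{1}{82} \cdot 247 + 43204329} = \sqrt{\frac{247}{492} + 43204329} = \sqrt{\frac{21256530115}{492}} = \frac{\sqrt{2614553204145}}{246}$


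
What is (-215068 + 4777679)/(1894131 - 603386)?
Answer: 4562611/1290745 ≈ 3.5349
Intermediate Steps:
(-215068 + 4777679)/(1894131 - 603386) = 4562611/1290745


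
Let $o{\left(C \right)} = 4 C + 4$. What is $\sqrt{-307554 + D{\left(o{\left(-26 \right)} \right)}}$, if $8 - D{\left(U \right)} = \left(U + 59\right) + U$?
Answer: $i \sqrt{307405} \approx 554.44 i$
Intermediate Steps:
$o{\left(C \right)} = 4 + 4 C$
$D{\left(U \right)} = -51 - 2 U$ ($D{\left(U \right)} = 8 - \left(\left(U + 59\right) + U\right) = 8 - \left(\left(59 + U\right) + U\right) = 8 - \left(59 + 2 U\right) = -51 - 2 U$)
$\sqrt{-307554 + D{\left(o{\left(-26 \right)} \right)}} = \sqrt{-307554 - \left(51 + 2 \left(4 + 4 \left(-26\right)\right)\right)} = \sqrt{-307554 - \left(51 + 2 \left(4 - 104\right)\right)} = \sqrt{-307554 - -149} = \sqrt{-307554 + \left(-51 + 200\right)} = \sqrt{-307554 + 149} = \sqrt{-307405} = i \sqrt{307405}$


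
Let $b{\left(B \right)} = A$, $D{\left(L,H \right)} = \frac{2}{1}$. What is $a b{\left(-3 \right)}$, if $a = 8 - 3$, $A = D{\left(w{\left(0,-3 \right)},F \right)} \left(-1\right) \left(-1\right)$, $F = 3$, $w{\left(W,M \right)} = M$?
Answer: $10$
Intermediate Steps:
$D{\left(L,H \right)} = 2$ ($D{\left(L,H \right)} = 2 \cdot 1 = 2$)
$A = 2$ ($A = 2 \left(-1\right) \left(-1\right) = \left(-2\right) \left(-1\right) = 2$)
$b{\left(B \right)} = 2$
$a = 5$ ($a = 8 - 3 = 5$)
$a b{\left(-3 \right)} = 5 \cdot 2 = 10$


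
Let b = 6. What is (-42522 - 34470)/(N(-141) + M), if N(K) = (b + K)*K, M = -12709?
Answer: -38496/3163 ≈ -12.171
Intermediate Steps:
N(K) = K*(6 + K) (N(K) = (6 + K)*K = K*(6 + K))
(-42522 - 34470)/(N(-141) + M) = (-42522 - 34470)/(-141*(6 - 141) - 12709) = -76992/(-141*(-135) - 12709) = -76992/(19035 - 12709) = -76992/6326 = -76992*1/6326 = -38496/3163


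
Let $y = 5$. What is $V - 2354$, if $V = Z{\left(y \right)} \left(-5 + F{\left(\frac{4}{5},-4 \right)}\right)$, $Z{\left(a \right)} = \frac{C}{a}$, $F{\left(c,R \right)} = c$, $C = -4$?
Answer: $- \frac{58766}{25} \approx -2350.6$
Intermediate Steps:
$Z{\left(a \right)} = - \frac{4}{a}$
$V = \frac{84}{25}$ ($V = - \frac{4}{5} \left(-5 + \frac{4}{5}\right) = \left(-4\right) \frac{1}{5} \left(-5 + 4 \cdot \frac{1}{5}\right) = - \frac{4 \left(-5 + \frac{4}{5}\right)}{5} = \left(- \frac{4}{5}\right) \left(- \frac{21}{5}\right) = \frac{84}{25} \approx 3.36$)
$V - 2354 = \frac{84}{25} - 2354 = - \frac{58766}{25}$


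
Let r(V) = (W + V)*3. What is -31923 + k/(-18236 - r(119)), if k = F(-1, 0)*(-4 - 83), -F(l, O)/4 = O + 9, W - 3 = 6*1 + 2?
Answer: -297300465/9313 ≈ -31923.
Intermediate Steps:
W = 11 (W = 3 + (6*1 + 2) = 3 + (6 + 2) = 3 + 8 = 11)
F(l, O) = -36 - 4*O (F(l, O) = -4*(O + 9) = -4*(9 + O) = -36 - 4*O)
k = 3132 (k = (-36 - 4*0)*(-4 - 83) = (-36 + 0)*(-87) = -36*(-87) = 3132)
r(V) = 33 + 3*V (r(V) = (11 + V)*3 = 33 + 3*V)
-31923 + k/(-18236 - r(119)) = -31923 + 3132/(-18236 - (33 + 3*119)) = -31923 + 3132/(-18236 - (33 + 357)) = -31923 + 3132/(-18236 - 1*390) = -31923 + 3132/(-18236 - 390) = -31923 + 3132/(-18626) = -31923 + 3132*(-1/18626) = -31923 - 1566/9313 = -297300465/9313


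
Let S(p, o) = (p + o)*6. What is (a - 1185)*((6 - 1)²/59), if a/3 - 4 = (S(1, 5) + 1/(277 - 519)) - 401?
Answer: -13721475/14278 ≈ -961.02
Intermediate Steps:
S(p, o) = 6*o + 6*p (S(p, o) = (o + p)*6 = 6*o + 6*p)
a = -262089/242 (a = 12 + 3*(((6*5 + 6*1) + 1/(277 - 519)) - 401) = 12 + 3*(((30 + 6) + 1/(-242)) - 401) = 12 + 3*((36 - 1/242) - 401) = 12 + 3*(8711/242 - 401) = 12 + 3*(-88331/242) = 12 - 264993/242 = -262089/242 ≈ -1083.0)
(a - 1185)*((6 - 1)²/59) = (-262089/242 - 1185)*((6 - 1)²/59) = -548859*5²/(242*59) = -13721475/(242*59) = -548859/242*25/59 = -13721475/14278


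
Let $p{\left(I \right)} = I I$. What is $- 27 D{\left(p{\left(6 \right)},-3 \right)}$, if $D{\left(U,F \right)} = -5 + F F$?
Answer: $-108$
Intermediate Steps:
$p{\left(I \right)} = I^{2}$
$D{\left(U,F \right)} = -5 + F^{2}$
$- 27 D{\left(p{\left(6 \right)},-3 \right)} = - 27 \left(-5 + \left(-3\right)^{2}\right) = - 27 \left(-5 + 9\right) = \left(-27\right) 4 = -108$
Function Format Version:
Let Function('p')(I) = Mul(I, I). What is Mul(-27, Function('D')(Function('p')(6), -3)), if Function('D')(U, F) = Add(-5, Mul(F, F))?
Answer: -108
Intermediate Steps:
Function('p')(I) = Pow(I, 2)
Function('D')(U, F) = Add(-5, Pow(F, 2))
Mul(-27, Function('D')(Function('p')(6), -3)) = Mul(-27, Add(-5, Pow(-3, 2))) = Mul(-27, Add(-5, 9)) = Mul(-27, 4) = -108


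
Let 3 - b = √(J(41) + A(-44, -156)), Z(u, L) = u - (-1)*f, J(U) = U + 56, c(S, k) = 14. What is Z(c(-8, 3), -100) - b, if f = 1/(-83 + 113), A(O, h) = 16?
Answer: 331/30 + √113 ≈ 21.663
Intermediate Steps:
J(U) = 56 + U
f = 1/30 ≈ 0.033333
Z(u, L) = 1/30 + u (Z(u, L) = u - (-1)/30 = u - 1*(-1/30) = u + 1/30 = 1/30 + u)
b = 3 - √113 (b = 3 - √((56 + 41) + 16) = 3 - √(97 + 16) = 3 - √113 ≈ -7.6301)
Z(c(-8, 3), -100) - b = (1/30 + 14) - (3 - √113) = 421/30 + (-3 + √113) = 331/30 + √113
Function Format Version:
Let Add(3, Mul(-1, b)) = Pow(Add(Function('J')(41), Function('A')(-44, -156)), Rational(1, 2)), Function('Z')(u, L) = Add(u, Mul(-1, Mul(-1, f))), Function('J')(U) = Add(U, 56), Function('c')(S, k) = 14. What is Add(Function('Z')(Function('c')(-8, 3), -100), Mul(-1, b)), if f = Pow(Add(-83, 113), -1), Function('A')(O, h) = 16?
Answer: Add(Rational(331, 30), Pow(113, Rational(1, 2))) ≈ 21.663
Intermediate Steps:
Function('J')(U) = Add(56, U)
f = Rational(1, 30) (f = Pow(30, -1) = Rational(1, 30) ≈ 0.033333)
Function('Z')(u, L) = Add(Rational(1, 30), u) (Function('Z')(u, L) = Add(u, Mul(-1, Mul(-1, Rational(1, 30)))) = Add(u, Mul(-1, Rational(-1, 30))) = Add(u, Rational(1, 30)) = Add(Rational(1, 30), u))
b = Add(3, Mul(-1, Pow(113, Rational(1, 2)))) (b = Add(3, Mul(-1, Pow(Add(Add(56, 41), 16), Rational(1, 2)))) = Add(3, Mul(-1, Pow(Add(97, 16), Rational(1, 2)))) = Add(3, Mul(-1, Pow(113, Rational(1, 2)))) ≈ -7.6301)
Add(Function('Z')(Function('c')(-8, 3), -100), Mul(-1, b)) = Add(Add(Rational(1, 30), 14), Mul(-1, Add(3, Mul(-1, Pow(113, Rational(1, 2)))))) = Add(Rational(421, 30), Add(-3, Pow(113, Rational(1, 2)))) = Add(Rational(331, 30), Pow(113, Rational(1, 2)))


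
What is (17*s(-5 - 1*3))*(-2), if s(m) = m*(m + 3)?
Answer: -1360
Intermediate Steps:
s(m) = m*(3 + m)
(17*s(-5 - 1*3))*(-2) = (17*((-5 - 1*3)*(3 + (-5 - 1*3))))*(-2) = (17*((-5 - 3)*(3 + (-5 - 3))))*(-2) = (17*(-8*(3 - 8)))*(-2) = (17*(-8*(-5)))*(-2) = (17*40)*(-2) = 680*(-2) = -1360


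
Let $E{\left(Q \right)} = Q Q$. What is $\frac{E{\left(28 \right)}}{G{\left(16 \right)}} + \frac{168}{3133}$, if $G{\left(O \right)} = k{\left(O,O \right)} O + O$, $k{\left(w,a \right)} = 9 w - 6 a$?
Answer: $\frac{3301}{3133} \approx 1.0536$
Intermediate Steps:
$E{\left(Q \right)} = Q^{2}$
$k{\left(w,a \right)} = - 6 a + 9 w$
$G{\left(O \right)} = O + 3 O^{2}$ ($G{\left(O \right)} = \left(- 6 O + 9 O\right) O + O = 3 O O + O = 3 O^{2} + O = O + 3 O^{2}$)
$\frac{E{\left(28 \right)}}{G{\left(16 \right)}} + \frac{168}{3133} = \frac{28^{2}}{16 \left(1 + 3 \cdot 16\right)} + \frac{168}{3133} = \frac{784}{16 \left(1 + 48\right)} + 168 \cdot \frac{1}{3133} = \frac{784}{16 \cdot 49} + \frac{168}{3133} = \frac{784}{784} + \frac{168}{3133} = 784 \cdot \frac{1}{784} + \frac{168}{3133} = 1 + \frac{168}{3133} = \frac{3301}{3133}$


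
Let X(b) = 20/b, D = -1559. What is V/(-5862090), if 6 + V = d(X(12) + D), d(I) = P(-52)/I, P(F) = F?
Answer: 2323/2282307040 ≈ 1.0178e-6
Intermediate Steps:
d(I) = -52/I
V = -6969/1168 (V = -6 - 52/(20/12 - 1559) = -6 - 52/(20*(1/12) - 1559) = -6 - 52/(5/3 - 1559) = -6 - 52/(-4672/3) = -6 - 52*(-3/4672) = -6 + 39/1168 = -6969/1168 ≈ -5.9666)
V/(-5862090) = -6969/1168/(-5862090) = -6969/1168*(-1/5862090) = 2323/2282307040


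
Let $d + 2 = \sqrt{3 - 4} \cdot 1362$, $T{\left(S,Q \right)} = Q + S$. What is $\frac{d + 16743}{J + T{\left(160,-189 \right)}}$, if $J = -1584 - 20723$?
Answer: $- \frac{16741}{22336} - \frac{681 i}{11168} \approx -0.74951 - 0.060978 i$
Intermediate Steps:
$J = -22307$ ($J = -1584 - 20723 = -22307$)
$d = -2 + 1362 i$ ($d = -2 + \sqrt{3 - 4} \cdot 1362 = -2 + \sqrt{-1} \cdot 1362 = -2 + i 1362 = -2 + 1362 i \approx -2.0 + 1362.0 i$)
$\frac{d + 16743}{J + T{\left(160,-189 \right)}} = \frac{\left(-2 + 1362 i\right) + 16743}{-22307 + \left(-189 + 160\right)} = \frac{16741 + 1362 i}{-22307 - 29} = \frac{16741 + 1362 i}{-22336} = \left(16741 + 1362 i\right) \left(- \frac{1}{22336}\right) = - \frac{16741}{22336} - \frac{681 i}{11168}$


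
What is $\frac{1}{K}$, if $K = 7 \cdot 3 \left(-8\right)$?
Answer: $- \frac{1}{168} \approx -0.0059524$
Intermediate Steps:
$K = -168$ ($K = 21 \left(-8\right) = -168$)
$\frac{1}{K} = \frac{1}{-168} = - \frac{1}{168}$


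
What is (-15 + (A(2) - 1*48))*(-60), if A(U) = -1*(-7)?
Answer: 3360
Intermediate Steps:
A(U) = 7
(-15 + (A(2) - 1*48))*(-60) = (-15 + (7 - 1*48))*(-60) = (-15 + (7 - 48))*(-60) = (-15 - 41)*(-60) = -56*(-60) = 3360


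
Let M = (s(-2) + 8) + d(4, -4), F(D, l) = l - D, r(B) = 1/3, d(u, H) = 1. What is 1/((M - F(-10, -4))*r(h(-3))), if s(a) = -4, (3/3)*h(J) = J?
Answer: -3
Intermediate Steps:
h(J) = J
r(B) = ⅓
M = 5 (M = (-4 + 8) + 1 = 4 + 1 = 5)
1/((M - F(-10, -4))*r(h(-3))) = 1/((5 - (-4 - 1*(-10)))*(⅓)) = 1/((5 - (-4 + 10))*(⅓)) = 1/((5 - 1*6)*(⅓)) = 1/((5 - 6)*(⅓)) = 1/(-1*⅓) = 1/(-⅓) = -3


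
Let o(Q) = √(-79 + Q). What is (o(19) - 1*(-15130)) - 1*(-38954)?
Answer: 54084 + 2*I*√15 ≈ 54084.0 + 7.746*I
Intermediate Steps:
(o(19) - 1*(-15130)) - 1*(-38954) = (√(-79 + 19) - 1*(-15130)) - 1*(-38954) = (√(-60) + 15130) + 38954 = (2*I*√15 + 15130) + 38954 = (15130 + 2*I*√15) + 38954 = 54084 + 2*I*√15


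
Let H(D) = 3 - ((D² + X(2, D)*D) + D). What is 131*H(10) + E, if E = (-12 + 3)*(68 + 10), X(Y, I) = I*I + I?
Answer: -158819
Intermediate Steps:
X(Y, I) = I + I² (X(Y, I) = I² + I = I + I²)
E = -702 (E = -9*78 = -702)
H(D) = 3 - D - D² - D²*(1 + D) (H(D) = 3 - ((D² + (D*(1 + D))*D) + D) = 3 - ((D² + D²*(1 + D)) + D) = 3 - (D + D² + D²*(1 + D)) = 3 + (-D - D² - D²*(1 + D)) = 3 - D - D² - D²*(1 + D))
131*H(10) + E = 131*(3 - 1*10 - 1*10³ - 2*10²) - 702 = 131*(3 - 10 - 1*1000 - 2*100) - 702 = 131*(3 - 10 - 1000 - 200) - 702 = 131*(-1207) - 702 = -158117 - 702 = -158819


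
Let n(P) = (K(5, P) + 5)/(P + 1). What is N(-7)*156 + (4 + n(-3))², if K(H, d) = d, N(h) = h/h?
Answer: 165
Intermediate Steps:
N(h) = 1
n(P) = (5 + P)/(1 + P) (n(P) = (P + 5)/(P + 1) = (5 + P)/(1 + P))
N(-7)*156 + (4 + n(-3))² = 1*156 + (4 + (5 - 3)/(1 - 3))² = 156 + (4 + 2/(-2))² = 156 + (4 - ½*2)² = 156 + (4 - 1)² = 156 + 3² = 156 + 9 = 165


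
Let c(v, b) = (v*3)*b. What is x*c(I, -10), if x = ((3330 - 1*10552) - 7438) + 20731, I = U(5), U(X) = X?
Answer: -910650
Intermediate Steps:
I = 5
c(v, b) = 3*b*v (c(v, b) = (3*v)*b = 3*b*v)
x = 6071 (x = ((3330 - 10552) - 7438) + 20731 = (-7222 - 7438) + 20731 = -14660 + 20731 = 6071)
x*c(I, -10) = 6071*(3*(-10)*5) = 6071*(-150) = -910650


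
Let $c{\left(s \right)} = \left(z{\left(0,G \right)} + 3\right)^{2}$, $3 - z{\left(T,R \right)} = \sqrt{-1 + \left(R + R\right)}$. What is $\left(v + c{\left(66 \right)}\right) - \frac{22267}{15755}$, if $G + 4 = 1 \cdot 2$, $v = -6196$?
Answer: $- \frac{97151842}{15755} - 12 i \sqrt{5} \approx -6166.4 - 26.833 i$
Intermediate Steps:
$G = -2$ ($G = -4 + 1 \cdot 2 = -4 + 2 = -2$)
$z{\left(T,R \right)} = 3 - \sqrt{-1 + 2 R}$ ($z{\left(T,R \right)} = 3 - \sqrt{-1 + \left(R + R\right)} = 3 - \sqrt{-1 + 2 R}$)
$c{\left(s \right)} = \left(6 - i \sqrt{5}\right)^{2}$ ($c{\left(s \right)} = \left(\left(3 - \sqrt{-1 + 2 \left(-2\right)}\right) + 3\right)^{2} = \left(\left(3 - \sqrt{-1 - 4}\right) + 3\right)^{2} = \left(\left(3 - \sqrt{-5}\right) + 3\right)^{2} = \left(\left(3 - i \sqrt{5}\right) + 3\right)^{2} = \left(6 - i \sqrt{5}\right)^{2}$)
$\left(v + c{\left(66 \right)}\right) - \frac{22267}{15755} = \left(-6196 + \left(6 - i \sqrt{5}\right)^{2}\right) - \frac{22267}{15755} = - \frac{97640247}{15755} + \left(6 - i \sqrt{5}\right)^{2}$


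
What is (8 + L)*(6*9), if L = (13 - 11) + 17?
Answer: 1458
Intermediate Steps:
L = 19 (L = 2 + 17 = 19)
(8 + L)*(6*9) = (8 + 19)*(6*9) = 27*54 = 1458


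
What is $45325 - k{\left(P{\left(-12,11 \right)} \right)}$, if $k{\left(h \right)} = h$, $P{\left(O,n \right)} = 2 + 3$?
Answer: $45320$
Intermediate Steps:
$P{\left(O,n \right)} = 5$
$45325 - k{\left(P{\left(-12,11 \right)} \right)} = 45325 - 5 = 45320$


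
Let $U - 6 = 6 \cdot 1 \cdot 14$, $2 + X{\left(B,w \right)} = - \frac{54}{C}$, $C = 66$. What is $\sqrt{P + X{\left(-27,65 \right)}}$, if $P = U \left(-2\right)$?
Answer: $\frac{i \sqrt{22121}}{11} \approx 13.521 i$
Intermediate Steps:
$X{\left(B,w \right)} = - \frac{31}{11}$ ($X{\left(B,w \right)} = -2 - \frac{54}{66} = -2 - \frac{9}{11} = - \frac{31}{11}$)
$U = 90$ ($U = 6 + 6 \cdot 1 \cdot 14 = 6 + 6 \cdot 14 = 6 + 84 = 90$)
$P = -180$ ($P = 90 \left(-2\right) = -180$)
$\sqrt{P + X{\left(-27,65 \right)}} = \sqrt{-180 - \frac{31}{11}} = \sqrt{- \frac{2011}{11}} = \frac{i \sqrt{22121}}{11}$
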